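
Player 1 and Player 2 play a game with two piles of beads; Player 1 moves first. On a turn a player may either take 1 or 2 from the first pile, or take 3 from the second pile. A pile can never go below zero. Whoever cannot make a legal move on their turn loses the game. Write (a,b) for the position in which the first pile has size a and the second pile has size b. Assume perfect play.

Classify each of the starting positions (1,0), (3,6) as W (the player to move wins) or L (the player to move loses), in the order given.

Work bottom-up. With no move the player to move loses. Otherwise the position is W if at least one move leads to an L position for the opponent, and L if every move leads to a W.
No move ever increases a pile, so every position that can arise here has a ≤ 3 and b ≤ 6; it is enough to label the cells with 0 ≤ a ≤ 3 and 0 ≤ b ≤ 6.
Every move lowers a or b (never raises either), so fill the grid row by row in increasing a, and left to right within a row: each cell's successors are then already labelled.
      b=0  b=1  b=2  b=3  b=4  b=5  b=6
a=0:    L    L    L    W    W    W    L
a=1:    W    W    W    L    L    L    W
a=2:    W    W    W    W    W    W    W
a=3:    L    L    L    W    W    W    L
Cells with no legal move (terminal, hence L): (0,0), (0,1), (0,2).
The remaining L cells, each justified by listing all of its moves:
(0,6): →(0,3)(W) only, which is W, so L
(1,3): →(0,3)(W), (1,0)(W) — all W, so L
(1,4): →(0,4)(W), (1,1)(W) — all W, so L
(1,5): →(0,5)(W), (1,2)(W) — all W, so L
(3,0): →(2,0)(W), (1,0)(W) — all W, so L
(3,1): →(2,1)(W), (1,1)(W) — all W, so L
(3,2): →(2,2)(W), (1,2)(W) — all W, so L
(3,6): →(2,6)(W), (1,6)(W), (3,3)(W) — all W, so L
Every other cell has at least one move into one of the L cells above, so it is W.
(1,0): the move to (0,0) reaches an L cell, so W
(3,6): one of the L cells justified above, so L

(1,0): W, (3,6): L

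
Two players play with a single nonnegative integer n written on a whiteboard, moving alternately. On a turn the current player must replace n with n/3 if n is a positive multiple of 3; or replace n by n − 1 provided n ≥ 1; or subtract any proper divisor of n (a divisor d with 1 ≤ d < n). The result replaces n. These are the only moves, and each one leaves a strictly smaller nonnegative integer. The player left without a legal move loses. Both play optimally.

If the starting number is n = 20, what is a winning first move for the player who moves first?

Move to 16.

Work bottom-up. With no move the player to move loses. Otherwise the position is W if at least one move leads to an L position for the opponent, and L if every move leads to a W.
n=0: no move → L
n=1: W (go to 0, an L position)
n=2: L (sole option 1(W) is W)
n=3: W (go to 2, an L position)
n=4: W (go to 2, an L position)
n=5: L (sole option 4(W) is W)
n=6: W (go to 2, an L position)
n=7: L (sole option 6(W) is W)
n=8: W (go to 7, an L position)
n=9: L (options 3(W), 6(W), 8(W) are all W)
n=10: W (go to 5, an L position)
n=11: L (sole option 10(W) is W)
n=12: W (go to 9, an L position)
n=13: L (sole option 12(W) is W)
n=14: W (go to 7, an L position)
n=15: W (go to 5, an L position)
n=16: L (options 8(W), 12(W), 14(W), 15(W) are all W)
n=17: W (go to 16, an L position)
n=18: W (go to 9, an L position)
n=19: L (sole option 18(W) is W)
n=20: W (go to 16, an L position)
From 20, the L positions reachable in one move are: 16, 19. Any move reaching one of these is winning.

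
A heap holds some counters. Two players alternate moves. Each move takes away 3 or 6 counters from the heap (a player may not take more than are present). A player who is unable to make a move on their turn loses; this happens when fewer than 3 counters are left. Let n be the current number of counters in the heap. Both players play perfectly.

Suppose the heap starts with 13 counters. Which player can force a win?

The first player wins.

Work bottom-up. With no move the player to move loses. Otherwise the position is W if at least one move leads to an L position for the opponent, and L if every move leads to a W.
n=0: no move → L
n=1: no move → L
n=2: no move → L
n=3: can move to 0, which is L ⇒ W
n=4: can move to 1, which is L ⇒ W
n=5: can move to 2, which is L ⇒ W
n=6: can move to 0, which is L ⇒ W
n=7: can move to 1, which is L ⇒ W
n=8: can move to 2, which is L ⇒ W
n=9: moves to 6(W), 3(W); every one is W ⇒ L
n=10: moves to 7(W), 4(W); every one is W ⇒ L
n=11: moves to 8(W), 5(W); every one is W ⇒ L
n=12: can move to 9, which is L ⇒ W
n=13: can move to 10, which is L ⇒ W
From 13 the player to move can remove 3, leaving 10, reaching an L position.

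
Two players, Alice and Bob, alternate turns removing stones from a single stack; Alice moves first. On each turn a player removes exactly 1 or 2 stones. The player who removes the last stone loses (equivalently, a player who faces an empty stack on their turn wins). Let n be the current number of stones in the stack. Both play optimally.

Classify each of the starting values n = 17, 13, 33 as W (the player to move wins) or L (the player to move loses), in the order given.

17: W, 13: L, 33: W

Classify positions by backward induction: terminal positions (no move available) are W. From any other position, the mover wins iff some move reaches an L.
n=0: no move; the opponent has just taken the last stone and therefore loses → W
n=1: only reaches 0(W), which is W → L
n=2: reaches L-position 1 → W
n=3: reaches L-position 1 → W
n=4: only reaches 3(W), 2(W), all W → L
n=5: reaches L-position 4 → W
n=6: reaches L-position 4 → W
n=7: only reaches 6(W), 5(W), all W → L
n=8: reaches L-position 7 → W
n=9: reaches L-position 7 → W
n=10: only reaches 9(W), 8(W), all W → L
n=11: reaches L-position 10 → W
n=12: reaches L-position 10 → W
n=13: only reaches 12(W), 11(W), all W → L
n=14: reaches L-position 13 → W
n=15: reaches L-position 13 → W
n=16: only reaches 15(W), 14(W), all W → L
n=17: reaches L-position 16 → W
n=18: reaches L-position 16 → W
n=19: only reaches 18(W), 17(W), all W → L
n=20: reaches L-position 19 → W
n=21: reaches L-position 19 → W
n=22: only reaches 21(W), 20(W), all W → L
n=23: reaches L-position 22 → W
n=24: reaches L-position 22 → W
n=25: only reaches 24(W), 23(W), all W → L
n=26: reaches L-position 25 → W
n=27: reaches L-position 25 → W
n=28: only reaches 27(W), 26(W), all W → L
n=29: reaches L-position 28 → W
n=30: reaches L-position 28 → W
n=31: only reaches 30(W), 29(W), all W → L
n=32: reaches L-position 31 → W
n=33: reaches L-position 31 → W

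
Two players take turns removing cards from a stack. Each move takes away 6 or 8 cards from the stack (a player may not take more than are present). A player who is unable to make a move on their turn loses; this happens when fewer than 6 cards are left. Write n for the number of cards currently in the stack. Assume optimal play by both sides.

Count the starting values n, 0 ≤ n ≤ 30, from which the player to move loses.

15

Work bottom-up. With no move the player to move loses. Otherwise the position is W if at least one move leads to an L position for the opponent, and L if every move leads to a W.
n=0: no move → L
n=1: no move → L
n=2: no move → L
n=3: no move → L
n=4: no move → L
n=5: no move → L
n=6: →0(L), so W
n=7: →1(L), so W
n=8: →2(L), so W
n=9: →3(L), so W
n=10: →4(L), so W
n=11: →5(L), so W
n=12: →4(L), so W
n=13: →5(L), so W
n=14: →8(W), 6(W) — all W, so L
n=15: →9(W), 7(W) — all W, so L
n=16: →10(W), 8(W) — all W, so L
n=17: →11(W), 9(W) — all W, so L
n=18: →12(W), 10(W) — all W, so L
n=19: →13(W), 11(W) — all W, so L
n=20: →14(L), so W
n=21: →15(L), so W
n=22: →16(L), so W
n=23: →17(L), so W
n=24: →18(L), so W
n=25: →19(L), so W
n=26: →18(L), so W
n=27: →19(L), so W
n=28: →22(W), 20(W) — all W, so L
n=29: →23(W), 21(W) — all W, so L
n=30: →24(W), 22(W) — all W, so L
L entries with 0 ≤ n ≤ 30: n = 0, 1, 2, 3, 4, 5, 14, 15, 16, 17, 18, 19, 28, 29, 30; that makes 15.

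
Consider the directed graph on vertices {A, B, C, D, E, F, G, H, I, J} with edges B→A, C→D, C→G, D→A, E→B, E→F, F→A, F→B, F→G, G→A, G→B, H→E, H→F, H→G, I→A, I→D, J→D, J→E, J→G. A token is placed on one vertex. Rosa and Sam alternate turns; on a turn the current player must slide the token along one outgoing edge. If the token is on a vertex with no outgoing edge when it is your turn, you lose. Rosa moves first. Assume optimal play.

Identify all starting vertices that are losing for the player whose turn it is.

Work bottom-up. With no move the player to move loses. Otherwise the position is W if at least one move leads to an L position for the opponent, and L if every move leads to a W.
Every edge goes from a vertex to one that appears earlier in the order A, B, G, F, E, D, C, H, J, I, so processing vertices in that order labels each vertex after all of its successors.
A: no outgoing edge → L
B: →A(L), so W
G: →A(L), so W
F: →A(L), so W
E: →F(W), B(W) — all W, so L
D: →A(L), so W
C: →D(W), G(W) — all W, so L
H: →E(L), so W
J: →E(L), so W
I: →A(L), so W
The losing starting vertices are exactly the entries labelled L in this table (3 of them).

A, C, E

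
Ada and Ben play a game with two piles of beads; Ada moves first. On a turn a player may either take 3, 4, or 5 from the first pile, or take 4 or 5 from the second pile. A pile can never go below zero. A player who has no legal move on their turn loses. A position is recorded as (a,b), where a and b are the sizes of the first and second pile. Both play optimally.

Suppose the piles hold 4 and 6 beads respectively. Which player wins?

Use the standard recursion: the mover loses at a terminal position; elsewhere, the mover wins exactly when some move hands the opponent an L position.
No move ever increases a pile, so every position that can arise here has a ≤ 4 and b ≤ 6; it is enough to label the cells with 0 ≤ a ≤ 4 and 0 ≤ b ≤ 6.
Every move lowers a or b (never raises either), so fill the grid row by row in increasing a, and left to right within a row: each cell's successors are then already labelled.
      b=0  b=1  b=2  b=3  b=4  b=5  b=6
a=0:    L    L    L    L    W    W    W
a=1:    L    L    L    L    W    W    W
a=2:    L    L    L    L    W    W    W
a=3:    W    W    W    W    L    L    L
a=4:    W    W    W    W    L    L    L
Cells with no legal move (terminal, hence L): (0,0), (0,1), (0,2), (0,3), (1,0), (1,1), (1,2), (1,3), (2,0), (2,1), (2,2), (2,3).
The remaining L cells, each justified by listing all of its moves:
(3,4): moves to (0,4)(W), (3,0)(W); every one is W ⇒ L
(3,5): moves to (0,5)(W), (3,1)(W), (3,0)(W); every one is W ⇒ L
(3,6): moves to (0,6)(W), (3,2)(W), (3,1)(W); every one is W ⇒ L
(4,4): moves to (1,4)(W), (0,4)(W), (4,0)(W); every one is W ⇒ L
(4,5): moves to (1,5)(W), (0,5)(W), (4,1)(W), (4,0)(W); every one is W ⇒ L
(4,6): moves to (1,6)(W), (0,6)(W), (4,2)(W), (4,1)(W); every one is W ⇒ L
Every other cell has at least one move into one of the L cells above, so it is W.
The starting position (4,6) is L: whatever Ada does, the opponent receives a W position.

Ben wins.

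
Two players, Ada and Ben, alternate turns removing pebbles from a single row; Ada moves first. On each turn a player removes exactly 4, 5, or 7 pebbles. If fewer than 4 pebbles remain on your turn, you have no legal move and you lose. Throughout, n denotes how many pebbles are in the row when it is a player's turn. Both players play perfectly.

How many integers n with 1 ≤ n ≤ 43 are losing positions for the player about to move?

15

Label each position W (a win for the player to move) or L (a loss). A position with no legal move is L; any other position is W exactly when some move reaches an L, and L when every move reaches a W.
n=0: no move → L
n=1: no move → L
n=2: no move → L
n=3: no move → L
n=4: →0(L), so W
n=5: →1(L), so W
n=6: →2(L), so W
n=7: →3(L), so W
n=8: →3(L), so W
n=9: →2(L), so W
n=10: →3(L), so W
n=11: →7(W), 6(W), 4(W) — all W, so L
n=12: →8(W), 7(W), 5(W) — all W, so L
n=13: →9(W), 8(W), 6(W) — all W, so L
n=14: →10(W), 9(W), 7(W) — all W, so L
n=15: →11(L), so W
n=16: →12(L), so W
n=17: →13(L), so W
n=18: →14(L), so W
n=19: →14(L), so W
n=20: →13(L), so W
n=21: →14(L), so W
n=22: →18(W), 17(W), 15(W) — all W, so L
n=23: →19(W), 18(W), 16(W) — all W, so L
n=24: →20(W), 19(W), 17(W) — all W, so L
n=25: →21(W), 20(W), 18(W) — all W, so L
n=26: →22(L), so W
n=27: →23(L), so W
n=28: →24(L), so W
n=29: →25(L), so W
n=30: →25(L), so W
n=31: →24(L), so W
n=32: →25(L), so W
n=33: →29(W), 28(W), 26(W) — all W, so L
n=34: →30(W), 29(W), 27(W) — all W, so L
n=35: →31(W), 30(W), 28(W) — all W, so L
n=36: →32(W), 31(W), 29(W) — all W, so L
n=37: →33(L), so W
n=38: →34(L), so W
n=39: →35(L), so W
n=40: →36(L), so W
n=41: →36(L), so W
n=42: →35(L), so W
n=43: →36(L), so W
L entries with 1 ≤ n ≤ 43 (n=0 is outside the asked range and is not counted): n = 1, 2, 3, 11, 12, 13, 14, 22, 23, 24, 25, 33, 34, 35, 36; that makes 15.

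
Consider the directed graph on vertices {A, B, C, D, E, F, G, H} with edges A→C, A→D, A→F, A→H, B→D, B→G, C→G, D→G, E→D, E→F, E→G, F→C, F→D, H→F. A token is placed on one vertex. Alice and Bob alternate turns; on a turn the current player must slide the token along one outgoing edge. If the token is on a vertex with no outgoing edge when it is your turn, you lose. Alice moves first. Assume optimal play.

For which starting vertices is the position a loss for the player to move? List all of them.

Classify positions by backward induction: terminal positions (no move available) are L. From any other position, the mover wins iff some move reaches an L.
Every edge goes from a vertex to one that appears earlier in the order G, D, C, F, H, B, E, A, so processing vertices in that order labels each vertex after all of its successors.
G: no outgoing edge → L
D: W (go to G, an L position)
C: W (go to G, an L position)
F: L (options C(W), D(W) are all W)
H: W (go to F, an L position)
B: W (go to G, an L position)
E: W (go to F, an L position)
A: W (go to F, an L position)
The losing starting vertices are exactly the entries labelled L in this table (2 of them).

F, G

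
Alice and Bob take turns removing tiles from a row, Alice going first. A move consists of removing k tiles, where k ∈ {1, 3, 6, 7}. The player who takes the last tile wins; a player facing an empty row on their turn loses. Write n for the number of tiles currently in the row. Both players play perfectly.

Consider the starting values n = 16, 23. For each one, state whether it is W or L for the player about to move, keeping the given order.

16: L, 23: W

Positions with no move are L. A position that does have a move is losing for the player to move precisely when every available move leads to a winning position for the opponent. Fill in the labels:
n=0: no move → L
n=1: can move to 0, which is L ⇒ W
n=2: the only move is to 1(W), a W ⇒ L
n=3: can move to 2, which is L ⇒ W
n=4: moves to 3(W), 1(W); every one is W ⇒ L
n=5: can move to 4, which is L ⇒ W
n=6: can move to 0, which is L ⇒ W
n=7: can move to 4, which is L ⇒ W
n=8: can move to 2, which is L ⇒ W
n=9: can move to 2, which is L ⇒ W
n=10: can move to 4, which is L ⇒ W
n=11: can move to 4, which is L ⇒ W
n=12: moves to 11(W), 9(W), 6(W), 5(W); every one is W ⇒ L
n=13: can move to 12, which is L ⇒ W
n=14: moves to 13(W), 11(W), 8(W), 7(W); every one is W ⇒ L
n=15: can move to 14, which is L ⇒ W
n=16: moves to 15(W), 13(W), 10(W), 9(W); every one is W ⇒ L
n=17: can move to 16, which is L ⇒ W
n=18: can move to 12, which is L ⇒ W
n=19: can move to 16, which is L ⇒ W
n=20: can move to 14, which is L ⇒ W
n=21: can move to 14, which is L ⇒ W
n=22: can move to 16, which is L ⇒ W
n=23: can move to 16, which is L ⇒ W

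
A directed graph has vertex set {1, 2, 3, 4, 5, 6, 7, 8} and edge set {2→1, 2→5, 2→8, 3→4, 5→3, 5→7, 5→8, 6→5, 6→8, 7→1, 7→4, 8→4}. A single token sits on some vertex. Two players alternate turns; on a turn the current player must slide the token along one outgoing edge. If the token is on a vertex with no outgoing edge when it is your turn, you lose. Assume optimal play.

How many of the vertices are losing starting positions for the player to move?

3

Compute win/loss labels from the base case upward. A position with no move is L. Any other position is W if it can reach an L in one move, else L.
Every edge goes from a vertex to one that appears earlier in the order 4, 1, 7, 3, 8, 5, 6, 2, so processing vertices in that order labels each vertex after all of its successors.
4: no outgoing edge → L
1: no outgoing edge → L
7: can move to 1, which is L ⇒ W
3: can move to 4, which is L ⇒ W
8: can move to 4, which is L ⇒ W
5: moves to 8(W), 3(W), 7(W); every one is W ⇒ L
6: can move to 5, which is L ⇒ W
2: can move to 5, which is L ⇒ W
The L vertices are 1, 4, 5; that is 3 in all.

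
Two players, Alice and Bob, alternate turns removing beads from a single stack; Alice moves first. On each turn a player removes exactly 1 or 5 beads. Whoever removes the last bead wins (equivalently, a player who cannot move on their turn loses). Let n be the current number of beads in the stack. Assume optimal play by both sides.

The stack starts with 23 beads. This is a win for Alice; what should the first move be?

Remove 1, leaving 22.

Compute win/loss labels from the base case upward. A position with no move is L. Any other position is W if it can reach an L in one move, else L.
n=0: no move → L
n=1: reaches L-position 0 → W
n=2: only reaches 1(W), which is W → L
n=3: reaches L-position 2 → W
n=4: only reaches 3(W), which is W → L
n=5: reaches L-position 4 → W
n=6: only reaches 5(W), 1(W), all W → L
n=7: reaches L-position 6 → W
n=8: only reaches 7(W), 3(W), all W → L
n=9: reaches L-position 8 → W
n=10: only reaches 9(W), 5(W), all W → L
n=11: reaches L-position 10 → W
n=12: only reaches 11(W), 7(W), all W → L
n=13: reaches L-position 12 → W
n=14: only reaches 13(W), 9(W), all W → L
n=15: reaches L-position 14 → W
n=16: only reaches 15(W), 11(W), all W → L
n=17: reaches L-position 16 → W
n=18: only reaches 17(W), 13(W), all W → L
n=19: reaches L-position 18 → W
n=20: only reaches 19(W), 15(W), all W → L
n=21: reaches L-position 20 → W
n=22: only reaches 21(W), 17(W), all W → L
n=23: reaches L-position 22 → W
From 23, the L positions reachable in one move are: 22, 18. Any move reaching one of these is winning.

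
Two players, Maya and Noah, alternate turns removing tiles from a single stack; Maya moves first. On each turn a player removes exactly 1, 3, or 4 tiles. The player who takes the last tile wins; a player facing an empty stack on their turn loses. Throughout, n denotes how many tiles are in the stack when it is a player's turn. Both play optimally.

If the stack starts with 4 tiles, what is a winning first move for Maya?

Compute win/loss labels from the base case upward. A position with no move is L. Any other position is W if it can reach an L in one move, else L.
n=0: no move → L
n=1: can move to 0, which is L ⇒ W
n=2: the only move is to 1(W), a W ⇒ L
n=3: can move to 2, which is L ⇒ W
n=4: can move to 0, which is L ⇒ W
From 4, the L positions reachable in one move are: 0.

Remove 4, leaving 0.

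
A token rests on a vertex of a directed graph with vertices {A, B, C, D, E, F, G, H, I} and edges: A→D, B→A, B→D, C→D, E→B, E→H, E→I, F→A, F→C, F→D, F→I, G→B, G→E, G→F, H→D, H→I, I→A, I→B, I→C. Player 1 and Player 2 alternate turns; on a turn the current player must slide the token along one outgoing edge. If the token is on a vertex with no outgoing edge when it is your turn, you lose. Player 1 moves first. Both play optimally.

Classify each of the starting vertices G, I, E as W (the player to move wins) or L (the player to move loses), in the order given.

Use the standard recursion: the mover loses at a terminal position; elsewhere, the mover wins exactly when some move hands the opponent an L position.
Every edge goes from a vertex to one that appears earlier in the order D, A, C, B, I, F, H, E, G, so processing vertices in that order labels each vertex after all of its successors.
D: no outgoing edge → L
A: can move to D, which is L ⇒ W
C: can move to D, which is L ⇒ W
B: can move to D, which is L ⇒ W
I: moves to B(W), C(W), A(W); every one is W ⇒ L
F: can move to I, which is L ⇒ W
H: can move to I, which is L ⇒ W
E: can move to I, which is L ⇒ W
G: moves to E(W), F(W), B(W); every one is W ⇒ L

G: L, I: L, E: W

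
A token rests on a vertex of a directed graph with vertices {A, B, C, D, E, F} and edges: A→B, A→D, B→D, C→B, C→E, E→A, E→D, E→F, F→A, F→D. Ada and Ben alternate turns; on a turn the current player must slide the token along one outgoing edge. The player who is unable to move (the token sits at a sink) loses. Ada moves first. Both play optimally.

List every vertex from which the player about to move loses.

C, D

Label each position W (a win for the player to move) or L (a loss). A position with no legal move is L; any other position is W exactly when some move reaches an L, and L when every move reaches a W.
Every edge goes from a vertex to one that appears earlier in the order D, B, A, F, E, C, so processing vertices in that order labels each vertex after all of its successors.
D: no outgoing edge → L
B: reaches L-position D → W
A: reaches L-position D → W
F: reaches L-position D → W
E: reaches L-position D → W
C: only reaches E(W), B(W), all W → L
The losing starting vertices are exactly the entries labelled L in this table (2 of them).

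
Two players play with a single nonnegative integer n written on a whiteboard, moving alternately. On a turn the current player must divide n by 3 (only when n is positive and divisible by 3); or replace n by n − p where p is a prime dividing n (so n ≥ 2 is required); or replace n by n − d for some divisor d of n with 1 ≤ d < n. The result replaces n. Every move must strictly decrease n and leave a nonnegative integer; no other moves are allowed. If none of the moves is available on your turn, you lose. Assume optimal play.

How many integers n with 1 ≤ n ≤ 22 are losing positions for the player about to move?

Positions with no move are L. A position that does have a move is losing for the player to move precisely when every available move leads to a winning position for the opponent. Fill in the labels:
n=0: no move → L
n=1: no move → L
n=2: W (go to 0, an L position)
n=3: W (go to 0, an L position)
n=4: L (options 2(W), 3(W) are all W)
n=5: W (go to 0, an L position)
n=6: W (go to 4, an L position)
n=7: W (go to 0, an L position)
n=8: W (go to 4, an L position)
n=9: L (options 3(W), 6(W), 8(W) are all W)
n=10: W (go to 9, an L position)
n=11: W (go to 0, an L position)
n=12: W (go to 4, an L position)
n=13: W (go to 0, an L position)
n=14: L (options 7(W), 12(W), 13(W) are all W)
n=15: W (go to 14, an L position)
n=16: W (go to 14, an L position)
n=17: W (go to 0, an L position)
n=18: W (go to 9, an L position)
n=19: W (go to 0, an L position)
n=20: L (options 10(W), 15(W), 16(W), 18(W), 19(W) are all W)
n=21: W (go to 14, an L position)
n=22: W (go to 20, an L position)
L entries with 1 ≤ n ≤ 22 (n=0 is outside the asked range and is not counted): n = 1, 4, 9, 14, 20; that makes 5.

5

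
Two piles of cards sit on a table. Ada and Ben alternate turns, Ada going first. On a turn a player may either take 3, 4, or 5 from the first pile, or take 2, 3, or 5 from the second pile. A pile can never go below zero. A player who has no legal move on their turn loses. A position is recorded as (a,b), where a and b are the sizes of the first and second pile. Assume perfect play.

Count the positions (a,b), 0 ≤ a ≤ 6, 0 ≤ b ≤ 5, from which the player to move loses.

14

Positions with no move are L. A position that does have a move is losing for the player to move precisely when every available move leads to a winning position for the opponent. Fill in the labels:
Every move lowers a or b (never raises either), so fill the grid row by row in increasing a, and left to right within a row: each cell's successors are then already labelled.
      b=0  b=1  b=2  b=3  b=4  b=5
a=0:    L    L    W    W    W    W
a=1:    L    L    W    W    W    W
a=2:    L    L    W    W    W    W
a=3:    W    W    L    L    W    W
a=4:    W    W    L    L    W    W
a=5:    W    W    L    L    W    W
a=6:    W    W    W    W    L    L
Cells with no legal move (terminal, hence L): (0,0), (0,1), (1,0), (1,1), (2,0), (2,1).
The remaining L cells, each justified by listing all of its moves:
(3,2): L (options (0,2)(W), (3,0)(W) are all W)
(3,3): L (options (0,3)(W), (3,1)(W), (3,0)(W) are all W)
(4,2): L (options (1,2)(W), (0,2)(W), (4,0)(W) are all W)
(4,3): L (options (1,3)(W), (0,3)(W), (4,1)(W), (4,0)(W) are all W)
(5,2): L (options (2,2)(W), (1,2)(W), (0,2)(W), (5,0)(W) are all W)
(5,3): L (options (2,3)(W), (1,3)(W), (0,3)(W), (5,1)(W), (5,0)(W) are all W)
(6,4): L (options (3,4)(W), (2,4)(W), (1,4)(W), (6,2)(W), (6,1)(W) are all W)
(6,5): L (options (3,5)(W), (2,5)(W), (1,5)(W), (6,3)(W), (6,2)(W), (6,0)(W) are all W)
Every other cell has at least one move into one of the L cells above, so it is W.
L cells per row: a=0: 2, a=1: 2, a=2: 2, a=3: 2, a=4: 2, a=5: 2, a=6: 2; total 14.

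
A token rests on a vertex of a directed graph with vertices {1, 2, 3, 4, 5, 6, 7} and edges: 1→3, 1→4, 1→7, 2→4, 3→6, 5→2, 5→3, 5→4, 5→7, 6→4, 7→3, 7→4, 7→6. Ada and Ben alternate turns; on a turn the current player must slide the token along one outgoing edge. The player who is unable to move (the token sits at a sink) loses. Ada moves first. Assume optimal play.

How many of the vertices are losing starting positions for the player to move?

2

Label each position W (a win for the player to move) or L (a loss). A position with no legal move is L; any other position is W exactly when some move reaches an L, and L when every move reaches a W.
Every edge goes from a vertex to one that appears earlier in the order 4, 6, 3, 7, 1, 2, 5, so processing vertices in that order labels each vertex after all of its successors.
4: no outgoing edge → L
6: W (go to 4, an L position)
3: L (sole option 6(W) is W)
7: W (go to 3, an L position)
1: W (go to 3, an L position)
2: W (go to 4, an L position)
5: W (go to 3, an L position)
The L vertices are 3, 4; that is 2 in all.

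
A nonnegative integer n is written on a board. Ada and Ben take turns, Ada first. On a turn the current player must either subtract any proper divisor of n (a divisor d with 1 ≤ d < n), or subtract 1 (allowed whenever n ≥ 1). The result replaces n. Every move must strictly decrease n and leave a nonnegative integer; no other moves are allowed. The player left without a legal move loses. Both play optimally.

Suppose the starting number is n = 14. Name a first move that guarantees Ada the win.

Work bottom-up. With no move the player to move loses. Otherwise the position is W if at least one move leads to an L position for the opponent, and L if every move leads to a W.
n=0: no move → L
n=1: can move to 0, which is L ⇒ W
n=2: the only move is to 1(W), a W ⇒ L
n=3: can move to 2, which is L ⇒ W
n=4: can move to 2, which is L ⇒ W
n=5: the only move is to 4(W), a W ⇒ L
n=6: can move to 5, which is L ⇒ W
n=7: the only move is to 6(W), a W ⇒ L
n=8: can move to 7, which is L ⇒ W
n=9: moves to 6(W), 8(W); every one is W ⇒ L
n=10: can move to 5, which is L ⇒ W
n=11: the only move is to 10(W), a W ⇒ L
n=12: can move to 9, which is L ⇒ W
n=13: the only move is to 12(W), a W ⇒ L
n=14: can move to 7, which is L ⇒ W
From 14, the L positions reachable in one move are: 7, 13. Any move reaching one of these is winning.

Move to 7.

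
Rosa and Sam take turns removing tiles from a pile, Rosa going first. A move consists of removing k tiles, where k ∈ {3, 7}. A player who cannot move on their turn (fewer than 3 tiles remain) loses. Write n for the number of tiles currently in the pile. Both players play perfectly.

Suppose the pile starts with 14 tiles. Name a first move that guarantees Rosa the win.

Classify positions by backward induction: terminal positions (no move available) are L. From any other position, the mover wins iff some move reaches an L.
n=0: no move → L
n=1: no move → L
n=2: no move → L
n=3: can move to 0, which is L ⇒ W
n=4: can move to 1, which is L ⇒ W
n=5: can move to 2, which is L ⇒ W
n=6: the only move is to 3(W), a W ⇒ L
n=7: can move to 0, which is L ⇒ W
n=8: can move to 1, which is L ⇒ W
n=9: can move to 6, which is L ⇒ W
n=10: moves to 7(W), 3(W); every one is W ⇒ L
n=11: moves to 8(W), 4(W); every one is W ⇒ L
n=12: moves to 9(W), 5(W); every one is W ⇒ L
n=13: can move to 10, which is L ⇒ W
n=14: can move to 11, which is L ⇒ W
From 14, the L positions reachable in one move are: 11.

Remove 3, leaving 11.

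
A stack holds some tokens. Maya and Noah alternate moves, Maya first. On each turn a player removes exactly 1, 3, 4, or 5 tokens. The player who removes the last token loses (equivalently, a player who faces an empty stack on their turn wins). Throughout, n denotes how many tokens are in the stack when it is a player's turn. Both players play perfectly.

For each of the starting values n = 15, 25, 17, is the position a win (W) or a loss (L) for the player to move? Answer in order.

Work bottom-up. With no move the player to move wins. Otherwise the position is W if at least one move leads to an L position for the opponent, and L if every move leads to a W.
n=0: no move; the opponent has just taken the last token and therefore loses → W
n=1: only reaches 0(W), which is W → L
n=2: reaches L-position 1 → W
n=3: only reaches 2(W), 0(W), all W → L
n=4: reaches L-position 3 → W
n=5: reaches L-position 1 → W
n=6: reaches L-position 3 → W
n=7: reaches L-position 3 → W
n=8: reaches L-position 3 → W
n=9: only reaches 8(W), 6(W), 5(W), 4(W), all W → L
n=10: reaches L-position 9 → W
n=11: only reaches 10(W), 8(W), 7(W), 6(W), all W → L
n=12: reaches L-position 11 → W
n=13: reaches L-position 9 → W
n=14: reaches L-position 11 → W
n=15: reaches L-position 11 → W
n=16: reaches L-position 11 → W
n=17: only reaches 16(W), 14(W), 13(W), 12(W), all W → L
n=18: reaches L-position 17 → W
n=19: only reaches 18(W), 16(W), 15(W), 14(W), all W → L
n=20: reaches L-position 19 → W
n=21: reaches L-position 17 → W
n=22: reaches L-position 19 → W
n=23: reaches L-position 19 → W
n=24: reaches L-position 19 → W
n=25: only reaches 24(W), 22(W), 21(W), 20(W), all W → L

15: W, 25: L, 17: L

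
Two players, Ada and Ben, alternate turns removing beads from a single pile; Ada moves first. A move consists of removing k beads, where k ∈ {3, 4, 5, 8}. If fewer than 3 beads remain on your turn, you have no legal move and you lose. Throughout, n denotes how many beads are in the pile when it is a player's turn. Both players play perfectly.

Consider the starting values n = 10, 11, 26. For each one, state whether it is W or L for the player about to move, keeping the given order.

10: W, 11: L, 26: W

Classify positions by backward induction: terminal positions (no move available) are L. From any other position, the mover wins iff some move reaches an L.
n=0: no move → L
n=1: no move → L
n=2: no move → L
n=3: can move to 0, which is L ⇒ W
n=4: can move to 1, which is L ⇒ W
n=5: can move to 2, which is L ⇒ W
n=6: can move to 2, which is L ⇒ W
n=7: can move to 2, which is L ⇒ W
n=8: can move to 0, which is L ⇒ W
n=9: can move to 1, which is L ⇒ W
n=10: can move to 2, which is L ⇒ W
n=11: moves to 8(W), 7(W), 6(W), 3(W); every one is W ⇒ L
n=12: moves to 9(W), 8(W), 7(W), 4(W); every one is W ⇒ L
n=13: moves to 10(W), 9(W), 8(W), 5(W); every one is W ⇒ L
n=14: can move to 11, which is L ⇒ W
n=15: can move to 12, which is L ⇒ W
n=16: can move to 13, which is L ⇒ W
n=17: can move to 13, which is L ⇒ W
n=18: can move to 13, which is L ⇒ W
n=19: can move to 11, which is L ⇒ W
n=20: can move to 12, which is L ⇒ W
n=21: can move to 13, which is L ⇒ W
n=22: moves to 19(W), 18(W), 17(W), 14(W); every one is W ⇒ L
n=23: moves to 20(W), 19(W), 18(W), 15(W); every one is W ⇒ L
n=24: moves to 21(W), 20(W), 19(W), 16(W); every one is W ⇒ L
n=25: can move to 22, which is L ⇒ W
n=26: can move to 23, which is L ⇒ W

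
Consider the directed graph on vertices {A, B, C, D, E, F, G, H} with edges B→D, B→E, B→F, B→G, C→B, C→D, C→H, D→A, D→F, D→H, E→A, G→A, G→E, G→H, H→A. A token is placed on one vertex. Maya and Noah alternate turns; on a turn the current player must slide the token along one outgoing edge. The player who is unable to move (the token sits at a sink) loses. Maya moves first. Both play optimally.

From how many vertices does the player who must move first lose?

3

Classify positions by backward induction: terminal positions (no move available) are L. From any other position, the mover wins iff some move reaches an L.
Every edge goes from a vertex to one that appears earlier in the order A, F, E, H, G, D, B, C, so processing vertices in that order labels each vertex after all of its successors.
A: no outgoing edge → L
F: no outgoing edge → L
E: →A(L), so W
H: →A(L), so W
G: →A(L), so W
D: →F(L), so W
B: →F(L), so W
C: →B(W), D(W), H(W) — all W, so L
The L vertices are A, C, F; that is 3 in all.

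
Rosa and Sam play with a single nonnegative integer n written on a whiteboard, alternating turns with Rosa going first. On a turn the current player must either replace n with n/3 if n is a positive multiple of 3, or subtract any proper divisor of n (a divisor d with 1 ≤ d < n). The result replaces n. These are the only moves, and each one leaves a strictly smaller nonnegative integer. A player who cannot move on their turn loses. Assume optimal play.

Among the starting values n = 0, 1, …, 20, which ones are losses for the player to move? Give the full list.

0, 1, 4, 7, 9, 11, 13, 15, 17, 19

Work bottom-up. With no move the player to move loses. Otherwise the position is W if at least one move leads to an L position for the opponent, and L if every move leads to a W.
n=0: no move → L
n=1: no move → L
n=2: →1(L), so W
n=3: →1(L), so W
n=4: →2(W), 3(W) — all W, so L
n=5: →4(L), so W
n=6: →4(L), so W
n=7: →6(W) only, which is W, so L
n=8: →4(L), so W
n=9: →3(W), 6(W), 8(W) — all W, so L
n=10: →9(L), so W
n=11: →10(W) only, which is W, so L
n=12: →4(L), so W
n=13: →12(W) only, which is W, so L
n=14: →7(L), so W
n=15: →5(W), 10(W), 12(W), 14(W) — all W, so L
n=16: →15(L), so W
n=17: →16(W) only, which is W, so L
n=18: →9(L), so W
n=19: →18(W) only, which is W, so L
n=20: →15(L), so W
Reading off the rows marked L gives the requested list; there are 10 such values of n.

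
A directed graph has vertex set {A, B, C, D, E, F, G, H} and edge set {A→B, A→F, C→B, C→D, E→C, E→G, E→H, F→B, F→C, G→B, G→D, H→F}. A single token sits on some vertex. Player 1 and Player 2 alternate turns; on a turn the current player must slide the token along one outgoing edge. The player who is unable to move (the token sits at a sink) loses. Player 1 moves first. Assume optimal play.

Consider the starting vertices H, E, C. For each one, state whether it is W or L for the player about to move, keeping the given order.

H: L, E: W, C: W

Classify positions by backward induction: terminal positions (no move available) are L. From any other position, the mover wins iff some move reaches an L.
Every edge goes from a vertex to one that appears earlier in the order B, D, C, F, G, A, H, E, so processing vertices in that order labels each vertex after all of its successors.
B: no outgoing edge → L
D: no outgoing edge → L
C: can move to D, which is L ⇒ W
F: can move to B, which is L ⇒ W
G: can move to D, which is L ⇒ W
A: can move to B, which is L ⇒ W
H: the only move is to F(W), a W ⇒ L
E: can move to H, which is L ⇒ W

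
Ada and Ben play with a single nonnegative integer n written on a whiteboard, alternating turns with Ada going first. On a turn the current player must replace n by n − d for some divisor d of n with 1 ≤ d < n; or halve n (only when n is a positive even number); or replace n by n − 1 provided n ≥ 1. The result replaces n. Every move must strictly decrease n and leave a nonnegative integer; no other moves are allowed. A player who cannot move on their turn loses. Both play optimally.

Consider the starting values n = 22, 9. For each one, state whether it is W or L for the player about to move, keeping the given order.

Compute win/loss labels from the base case upward. A position with no move is L. Any other position is W if it can reach an L in one move, else L.
n=0: no move → L
n=1: W (go to 0, an L position)
n=2: L (sole option 1(W) is W)
n=3: W (go to 2, an L position)
n=4: W (go to 2, an L position)
n=5: L (sole option 4(W) is W)
n=6: W (go to 5, an L position)
n=7: L (sole option 6(W) is W)
n=8: W (go to 7, an L position)
n=9: L (options 6(W), 8(W) are all W)
n=10: W (go to 5, an L position)
n=11: L (sole option 10(W) is W)
n=12: W (go to 9, an L position)
n=13: L (sole option 12(W) is W)
n=14: W (go to 7, an L position)
n=15: L (options 10(W), 12(W), 14(W) are all W)
n=16: W (go to 15, an L position)
n=17: L (sole option 16(W) is W)
n=18: W (go to 9, an L position)
n=19: L (sole option 18(W) is W)
n=20: W (go to 15, an L position)
n=21: L (options 14(W), 18(W), 20(W) are all W)
n=22: W (go to 11, an L position)

22: W, 9: L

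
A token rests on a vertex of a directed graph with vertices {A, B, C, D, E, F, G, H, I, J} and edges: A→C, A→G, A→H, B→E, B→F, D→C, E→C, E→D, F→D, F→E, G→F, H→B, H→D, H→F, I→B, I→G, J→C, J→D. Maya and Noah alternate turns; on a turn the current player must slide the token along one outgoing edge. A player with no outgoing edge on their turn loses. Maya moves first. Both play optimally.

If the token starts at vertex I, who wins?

Compute win/loss labels from the base case upward. A position with no move is L. Any other position is W if it can reach an L in one move, else L.
Every edge goes from a vertex to one that appears earlier in the order C, D, J, E, F, B, G, H, A, I, so processing vertices in that order labels each vertex after all of its successors.
C: no outgoing edge → L
D: W (go to C, an L position)
J: W (go to C, an L position)
E: W (go to C, an L position)
F: L (options E(W), D(W) are all W)
B: W (go to F, an L position)
G: W (go to F, an L position)
H: W (go to F, an L position)
A: W (go to C, an L position)
I: L (options G(W), B(W) are all W)
The starting position I is L: whatever Maya does, the opponent receives a W position.

Noah wins.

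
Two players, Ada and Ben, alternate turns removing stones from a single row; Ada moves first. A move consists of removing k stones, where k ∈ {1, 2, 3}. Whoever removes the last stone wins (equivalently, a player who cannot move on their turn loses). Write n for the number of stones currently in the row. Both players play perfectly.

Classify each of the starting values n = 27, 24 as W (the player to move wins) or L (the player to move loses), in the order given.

27: W, 24: L

Classify positions by backward induction: terminal positions (no move available) are L. From any other position, the mover wins iff some move reaches an L.
n=0: no move → L
n=1: can move to 0, which is L ⇒ W
n=2: can move to 0, which is L ⇒ W
n=3: can move to 0, which is L ⇒ W
n=4: moves to 3(W), 2(W), 1(W); every one is W ⇒ L
n=5: can move to 4, which is L ⇒ W
n=6: can move to 4, which is L ⇒ W
n=7: can move to 4, which is L ⇒ W
n=8: moves to 7(W), 6(W), 5(W); every one is W ⇒ L
n=9: can move to 8, which is L ⇒ W
n=10: can move to 8, which is L ⇒ W
n=11: can move to 8, which is L ⇒ W
n=12: moves to 11(W), 10(W), 9(W); every one is W ⇒ L
n=13: can move to 12, which is L ⇒ W
n=14: can move to 12, which is L ⇒ W
n=15: can move to 12, which is L ⇒ W
n=16: moves to 15(W), 14(W), 13(W); every one is W ⇒ L
n=17: can move to 16, which is L ⇒ W
n=18: can move to 16, which is L ⇒ W
n=19: can move to 16, which is L ⇒ W
n=20: moves to 19(W), 18(W), 17(W); every one is W ⇒ L
n=21: can move to 20, which is L ⇒ W
n=22: can move to 20, which is L ⇒ W
n=23: can move to 20, which is L ⇒ W
n=24: moves to 23(W), 22(W), 21(W); every one is W ⇒ L
n=25: can move to 24, which is L ⇒ W
n=26: can move to 24, which is L ⇒ W
n=27: can move to 24, which is L ⇒ W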